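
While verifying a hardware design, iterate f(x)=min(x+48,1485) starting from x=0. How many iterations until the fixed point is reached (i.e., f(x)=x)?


Step 1: x=0, cap=1485, increment=48
Step 2: x grows by 48 each step until capped at 1485; fixed point is x=1485
Step 3: iterations = ceil(1485/48) = 31

31


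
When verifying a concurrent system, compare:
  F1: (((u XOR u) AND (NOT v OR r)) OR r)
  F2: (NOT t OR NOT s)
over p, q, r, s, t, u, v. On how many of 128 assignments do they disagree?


F1 = (((u XOR u) AND (NOT v OR r)) OR r)
F2 = (NOT t OR NOT s)
Evaluate both on each of 128 rows (bits = p,q,r,s,t,u,v):
  row 0 [0000000]: F1=0 F2=1 (differ) -> 1
  row 1 [0000001]: F1=0 F2=1 (differ) -> 1
  row 2 [0000010]: F1=0 F2=1 (differ) -> 1
  row 3 [0000011]: F1=0 F2=1 (differ) -> 1
  row 4 [0000100]: F1=0 F2=1 (differ) -> 1
  (every remaining row is evaluated the same way; all 128 results are listed next)
Full result column, 8 rows per line (p,q,r,s fixed per line; t,u,v runs 000..111 left to right):
  rows 0-7 [p,q,r,s=0000]: 11111111  (ones: 8)
  rows 8-15 [p,q,r,s=0001]: 11110000  (ones: 4)
  rows 16-23 [p,q,r,s=0010]: 00000000  (ones: 0)
  rows 24-31 [p,q,r,s=0011]: 00001111  (ones: 4)
  rows 32-39 [p,q,r,s=0100]: 11111111  (ones: 8)
  rows 40-47 [p,q,r,s=0101]: 11110000  (ones: 4)
  rows 48-55 [p,q,r,s=0110]: 00000000  (ones: 0)
  rows 56-63 [p,q,r,s=0111]: 00001111  (ones: 4)
  rows 64-71 [p,q,r,s=1000]: 11111111  (ones: 8)
  rows 72-79 [p,q,r,s=1001]: 11110000  (ones: 4)
  rows 80-87 [p,q,r,s=1010]: 00000000  (ones: 0)
  rows 88-95 [p,q,r,s=1011]: 00001111  (ones: 4)
  rows 96-103 [p,q,r,s=1100]: 11111111  (ones: 8)
  rows 104-111 [p,q,r,s=1101]: 11110000  (ones: 4)
  rows 112-119 [p,q,r,s=1110]: 00000000  (ones: 0)
  rows 120-127 [p,q,r,s=1111]: 00001111  (ones: 4)
Disagreements = 8+4+0+4+8+4+0+4+8+4+0+4+8+4+0+4 = 64

64


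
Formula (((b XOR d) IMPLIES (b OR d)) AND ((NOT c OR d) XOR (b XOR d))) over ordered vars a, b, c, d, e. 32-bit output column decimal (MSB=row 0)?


Formula: (((b XOR d) IMPLIES (b OR d)) AND ((NOT c OR d) XOR (b XOR d))) over a, b, c, d, e (32 rows)
Evaluate each row (bits = a,b,c,d,e, MSB first):
  row 0 [00000]: (((0 XOR 0) IMPLIES (0 OR 0)) AND ((NOT 0 OR 0) XOR (0 XOR 0))) -> 1
  row 1 [00001]: (((0 XOR 0) IMPLIES (0 OR 0)) AND ((NOT 0 OR 0) XOR (0 XOR 0))) -> 1
  row 2 [00010]: (((0 XOR 1) IMPLIES (0 OR 1)) AND ((NOT 0 OR 1) XOR (0 XOR 1))) -> 0
  row 3 [00011]: (((0 XOR 1) IMPLIES (0 OR 1)) AND ((NOT 0 OR 1) XOR (0 XOR 1))) -> 0
  row 4 [00100]: (((0 XOR 0) IMPLIES (0 OR 0)) AND ((NOT 1 OR 0) XOR (0 XOR 0))) -> 0
  row 5 [00101]: (((0 XOR 0) IMPLIES (0 OR 0)) AND ((NOT 1 OR 0) XOR (0 XOR 0))) -> 0
  row 6 [00110]: (((0 XOR 1) IMPLIES (0 OR 1)) AND ((NOT 1 OR 1) XOR (0 XOR 1))) -> 0
  row 7 [00111]: (((0 XOR 1) IMPLIES (0 OR 1)) AND ((NOT 1 OR 1) XOR (0 XOR 1))) -> 0
  row 8 [01000]: (((1 XOR 0) IMPLIES (1 OR 0)) AND ((NOT 0 OR 0) XOR (1 XOR 0))) -> 0
  row 9 [01001]: (((1 XOR 0) IMPLIES (1 OR 0)) AND ((NOT 0 OR 0) XOR (1 XOR 0))) -> 0
  row 10 [01010]: (((1 XOR 1) IMPLIES (1 OR 1)) AND ((NOT 0 OR 1) XOR (1 XOR 1))) -> 1
  row 11 [01011]: (((1 XOR 1) IMPLIES (1 OR 1)) AND ((NOT 0 OR 1) XOR (1 XOR 1))) -> 1
  row 12 [01100]: (((1 XOR 0) IMPLIES (1 OR 0)) AND ((NOT 1 OR 0) XOR (1 XOR 0))) -> 1
  row 13 [01101]: (((1 XOR 0) IMPLIES (1 OR 0)) AND ((NOT 1 OR 0) XOR (1 XOR 0))) -> 1
  row 14 [01110]: (((1 XOR 1) IMPLIES (1 OR 1)) AND ((NOT 1 OR 1) XOR (1 XOR 1))) -> 1
  row 15 [01111]: (((1 XOR 1) IMPLIES (1 OR 1)) AND ((NOT 1 OR 1) XOR (1 XOR 1))) -> 1
  row 16 [10000]: (((0 XOR 0) IMPLIES (0 OR 0)) AND ((NOT 0 OR 0) XOR (0 XOR 0))) -> 1
  row 17 [10001]: (((0 XOR 0) IMPLIES (0 OR 0)) AND ((NOT 0 OR 0) XOR (0 XOR 0))) -> 1
  row 18 [10010]: (((0 XOR 1) IMPLIES (0 OR 1)) AND ((NOT 0 OR 1) XOR (0 XOR 1))) -> 0
  row 19 [10011]: (((0 XOR 1) IMPLIES (0 OR 1)) AND ((NOT 0 OR 1) XOR (0 XOR 1))) -> 0
  row 20 [10100]: (((0 XOR 0) IMPLIES (0 OR 0)) AND ((NOT 1 OR 0) XOR (0 XOR 0))) -> 0
  row 21 [10101]: (((0 XOR 0) IMPLIES (0 OR 0)) AND ((NOT 1 OR 0) XOR (0 XOR 0))) -> 0
  row 22 [10110]: (((0 XOR 1) IMPLIES (0 OR 1)) AND ((NOT 1 OR 1) XOR (0 XOR 1))) -> 0
  row 23 [10111]: (((0 XOR 1) IMPLIES (0 OR 1)) AND ((NOT 1 OR 1) XOR (0 XOR 1))) -> 0
  row 24 [11000]: (((1 XOR 0) IMPLIES (1 OR 0)) AND ((NOT 0 OR 0) XOR (1 XOR 0))) -> 0
  row 25 [11001]: (((1 XOR 0) IMPLIES (1 OR 0)) AND ((NOT 0 OR 0) XOR (1 XOR 0))) -> 0
  row 26 [11010]: (((1 XOR 1) IMPLIES (1 OR 1)) AND ((NOT 0 OR 1) XOR (1 XOR 1))) -> 1
  row 27 [11011]: (((1 XOR 1) IMPLIES (1 OR 1)) AND ((NOT 0 OR 1) XOR (1 XOR 1))) -> 1
  row 28 [11100]: (((1 XOR 0) IMPLIES (1 OR 0)) AND ((NOT 1 OR 0) XOR (1 XOR 0))) -> 1
  row 29 [11101]: (((1 XOR 0) IMPLIES (1 OR 0)) AND ((NOT 1 OR 0) XOR (1 XOR 0))) -> 1
  row 30 [11110]: (((1 XOR 1) IMPLIES (1 OR 1)) AND ((NOT 1 OR 1) XOR (1 XOR 1))) -> 1
  row 31 [11111]: (((1 XOR 1) IMPLIES (1 OR 1)) AND ((NOT 1 OR 1) XOR (1 XOR 1))) -> 1
Full result column, 4 rows per line (a,b,c fixed per line; d,e runs 00..11 left to right):
  rows 0-3 [a,b,c=000]: 1100  = hex C
  rows 4-7 [a,b,c=001]: 0000  = hex 0
  rows 8-11 [a,b,c=010]: 0011  = hex 3
  rows 12-15 [a,b,c=011]: 1111  = hex F
  rows 16-19 [a,b,c=100]: 1100  = hex C
  rows 20-23 [a,b,c=101]: 0000  = hex 0
  rows 24-27 [a,b,c=110]: 0011  = hex 3
  rows 28-31 [a,b,c=111]: 1111  = hex F
Output column (row 0 .. row 31) = 11000000001111111100000000111111
Output column grouped in 4s = 1100 0000 0011 1111 1100 0000 0011 1111 = 0xC03FC03F
Convert to decimal digit by digit (value = value*16 + digit):
  C -> 12
  12*16 + 0 = 192
  192*16 + 3 = 3075
  3075*16 + 15 (F) = 49215
  49215*16 + 12 (C) = 787452
  787452*16 + 0 = 12599232
  12599232*16 + 3 = 201587715
  201587715*16 + 15 (F) = 3225403455
Decimal = 3225403455

3225403455


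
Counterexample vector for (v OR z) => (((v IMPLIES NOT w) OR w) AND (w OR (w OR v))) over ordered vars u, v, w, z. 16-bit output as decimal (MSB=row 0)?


F1 = (v OR z)
F2 = (((v IMPLIES NOT w) OR w) AND (w OR (w OR v)))
Counterexample to F1=>F2 is where F1=1 and F2=0.
Evaluate each row (bits = u,v,w,z, MSB first):
  row 0 [0000]: F1=0 F2=0 -> F1&~F2 -> 0
  row 1 [0001]: F1=1 F2=0 -> F1&~F2 -> 1
  row 2 [0010]: F1=0 F2=1 -> F1&~F2 -> 0
  row 3 [0011]: F1=1 F2=1 -> F1&~F2 -> 0
  row 4 [0100]: F1=1 F2=1 -> F1&~F2 -> 0
  row 5 [0101]: F1=1 F2=1 -> F1&~F2 -> 0
  row 6 [0110]: F1=1 F2=1 -> F1&~F2 -> 0
  row 7 [0111]: F1=1 F2=1 -> F1&~F2 -> 0
  row 8 [1000]: F1=0 F2=0 -> F1&~F2 -> 0
  row 9 [1001]: F1=1 F2=0 -> F1&~F2 -> 1
  row 10 [1010]: F1=0 F2=1 -> F1&~F2 -> 0
  row 11 [1011]: F1=1 F2=1 -> F1&~F2 -> 0
  row 12 [1100]: F1=1 F2=1 -> F1&~F2 -> 0
  row 13 [1101]: F1=1 F2=1 -> F1&~F2 -> 0
  row 14 [1110]: F1=1 F2=1 -> F1&~F2 -> 0
  row 15 [1111]: F1=1 F2=1 -> F1&~F2 -> 0
Full result column, 4 rows per line (u,v fixed per line; w,z runs 00..11 left to right):
  rows 0-3 [u,v=00]: 0100  = hex 4
  rows 4-7 [u,v=01]: 0000  = hex 0
  rows 8-11 [u,v=10]: 0100  = hex 4
  rows 12-15 [u,v=11]: 0000  = hex 0
Counterexample vector (row 0 .. row 15) = 0100000001000000
Output column grouped in 4s = 0100 0000 0100 0000 = 0x4040
Convert to decimal digit by digit (value = value*16 + digit):
  4 -> 4
  4*16 + 0 = 64
  64*16 + 4 = 1028
  1028*16 + 0 = 16448
Decimal = 16448

16448


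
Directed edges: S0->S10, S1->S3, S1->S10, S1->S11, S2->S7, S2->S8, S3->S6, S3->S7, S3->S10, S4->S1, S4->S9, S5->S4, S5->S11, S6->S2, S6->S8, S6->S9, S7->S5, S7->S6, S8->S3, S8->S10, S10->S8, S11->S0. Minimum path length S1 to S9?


BFS layer-by-layer from S1:
  dist 0: {S1}
  dist 1: {S3, S10, S11}
  dist 2: {S0, S6, S7, S8}
  dist 3: {S2, S5, S9}
  -> S9 reached at distance 3
Shortest path length = 3

3


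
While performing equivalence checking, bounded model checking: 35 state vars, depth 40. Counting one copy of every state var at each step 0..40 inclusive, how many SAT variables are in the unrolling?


BMC unrolls to depth k, creating one copy of each state var for steps 0..k.
Step count = 40 + 1 = 41 (steps 0 through 40)
Vars per step = 35
Total = 35 * 41 = 1435

1435


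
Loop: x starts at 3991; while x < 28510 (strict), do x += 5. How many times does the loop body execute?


Step 1: x goes from 3991 toward 28510 by 5; the body runs while x<28510, so iterations = ceil((bound-start)/step)
Step 2: Distance=24519
Step 3: ceil(24519/5)=4904

4904


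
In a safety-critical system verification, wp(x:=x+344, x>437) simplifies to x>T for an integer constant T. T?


Formula: wp(x:=E, P) = P[E/x] (substitute E for x in postcondition)
Step 1: Postcondition: x>437
Step 2: Substitute x+344 for x: x+344>437
Step 3: Solve for x: x > 437-344 = 93

93


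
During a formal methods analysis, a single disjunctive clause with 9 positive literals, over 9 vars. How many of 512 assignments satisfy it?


Step 1: Total=2^9=512
Step 2: Unsat when all 9 false: 2^0=1
Step 3: Sat=512-1=511

511


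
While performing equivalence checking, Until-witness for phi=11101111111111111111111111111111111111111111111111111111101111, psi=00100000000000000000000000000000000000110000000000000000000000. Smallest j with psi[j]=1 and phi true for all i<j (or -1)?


(phi U psi) at 0: need smallest j with psi[j]=1 and phi[i]=1 for all i in [0,j).
Scan from step 0:
  step 0: phi=1, psi=0 -> continue
  step 1: phi=1, psi=0 -> continue
  step 2: psi=1 and phi held for [0,2) -> witness found
Witness step = 2

2


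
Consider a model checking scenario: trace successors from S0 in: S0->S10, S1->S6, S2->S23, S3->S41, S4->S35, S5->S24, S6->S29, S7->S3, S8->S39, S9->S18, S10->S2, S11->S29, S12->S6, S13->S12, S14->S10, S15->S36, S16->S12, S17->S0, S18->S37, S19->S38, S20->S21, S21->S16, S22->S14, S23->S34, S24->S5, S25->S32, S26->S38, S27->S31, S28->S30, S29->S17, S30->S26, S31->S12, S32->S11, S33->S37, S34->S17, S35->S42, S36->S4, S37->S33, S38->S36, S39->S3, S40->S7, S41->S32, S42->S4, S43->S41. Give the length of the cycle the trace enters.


Trace from S0 until a state repeats:
  S0 -> S10 -> S2 -> S23 -> S34 -> S17 -> S0
S0 first seen at step 0, revisited at step 6.
Cycle length = 6 - 0 = 6

6


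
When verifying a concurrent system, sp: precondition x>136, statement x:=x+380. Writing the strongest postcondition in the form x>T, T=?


Formula: sp(P, x:=E) = exists old_x. (x = E[old_x/x]) AND P[old_x/x] (old_x is the value of x before the assignment; eliminate old_x by solving x = E[old_x/x] for old_x)
Step 1: Precondition P: x>136, i.e. old_x > 136
Step 2: Assignment gives x = old_x + 380, so old_x = x - 380
Step 3: Substitute into P: x - 380 > 136
Step 4: Simplify: x > 136+380 = 516

516


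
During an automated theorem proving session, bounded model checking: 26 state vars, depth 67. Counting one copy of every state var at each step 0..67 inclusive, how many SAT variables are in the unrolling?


BMC unrolls to depth k, creating one copy of each state var for steps 0..k.
Step count = 67 + 1 = 68 (steps 0 through 67)
Vars per step = 26
Total = 26 * 68 = 1768

1768


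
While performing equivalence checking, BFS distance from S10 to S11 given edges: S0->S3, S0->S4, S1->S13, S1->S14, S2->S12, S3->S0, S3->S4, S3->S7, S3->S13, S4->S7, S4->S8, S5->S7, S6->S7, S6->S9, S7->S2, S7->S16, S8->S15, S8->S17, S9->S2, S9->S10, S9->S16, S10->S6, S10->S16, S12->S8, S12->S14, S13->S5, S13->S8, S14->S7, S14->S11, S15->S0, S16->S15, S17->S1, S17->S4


BFS layer-by-layer from S10:
  dist 0: {S10}
  dist 1: {S6, S16}
  dist 2: {S7, S9, S15}
  dist 3: {S0, S2}
  dist 4: {S3, S4, S12}
  dist 5: {S8, S13, S14}
  dist 6: {S5, S11, S17}
  -> S11 reached at distance 6
Shortest path length = 6

6


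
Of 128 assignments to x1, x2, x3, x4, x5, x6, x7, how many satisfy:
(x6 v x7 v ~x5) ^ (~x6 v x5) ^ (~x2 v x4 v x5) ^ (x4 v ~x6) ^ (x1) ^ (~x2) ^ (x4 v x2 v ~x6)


CNF with 7 clauses over 7 vars (128 assignments).
An assignment satisfies CNF iff every clause has >=1 true literal.
Check each row (bits = x1,x2,x3,x4,x5,x6,x7; clause T/F shown):
  row 0 [0000000]: clauses=TTTTFTT -> 0
  row 1 [0000001]: clauses=TTTTFTT -> 0
  row 2 [0000010]: clauses=TFTFFTF -> 0
  row 3 [0000011]: clauses=TFTFFTF -> 0
  row 4 [0000100]: clauses=FTTTFTT -> 0
  (every remaining row is evaluated the same way; all 128 results are listed next)
Full result column, 8 rows per line (x1,x2,x3,x4 fixed per line; x5,x6,x7 runs 000..111 left to right):
  rows 0-7 [x1,x2,x3,x4=0000]: 00000000  (ones: 0)
  rows 8-15 [x1,x2,x3,x4=0001]: 00000000  (ones: 0)
  rows 16-23 [x1,x2,x3,x4=0010]: 00000000  (ones: 0)
  rows 24-31 [x1,x2,x3,x4=0011]: 00000000  (ones: 0)
  rows 32-39 [x1,x2,x3,x4=0100]: 00000000  (ones: 0)
  rows 40-47 [x1,x2,x3,x4=0101]: 00000000  (ones: 0)
  rows 48-55 [x1,x2,x3,x4=0110]: 00000000  (ones: 0)
  rows 56-63 [x1,x2,x3,x4=0111]: 00000000  (ones: 0)
  rows 64-71 [x1,x2,x3,x4=1000]: 11000100  (ones: 3)
  rows 72-79 [x1,x2,x3,x4=1001]: 11000111  (ones: 5)
  rows 80-87 [x1,x2,x3,x4=1010]: 11000100  (ones: 3)
  rows 88-95 [x1,x2,x3,x4=1011]: 11000111  (ones: 5)
  rows 96-103 [x1,x2,x3,x4=1100]: 00000000  (ones: 0)
  rows 104-111 [x1,x2,x3,x4=1101]: 00000000  (ones: 0)
  rows 112-119 [x1,x2,x3,x4=1110]: 00000000  (ones: 0)
  rows 120-127 [x1,x2,x3,x4=1111]: 00000000  (ones: 0)
Satisfying assignments = 0+0+0+0+0+0+0+0+3+5+3+5+0+0+0+0 = 16

16


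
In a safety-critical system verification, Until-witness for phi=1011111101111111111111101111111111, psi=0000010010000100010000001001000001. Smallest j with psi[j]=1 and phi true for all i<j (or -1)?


(phi U psi) at 0: need smallest j with psi[j]=1 and phi[i]=1 for all i in [0,j).
Scan from step 0:
  step 0: phi=1, psi=0 -> continue
  step 1: phi=0 -> phi-prefix broken from here
  step 5: psi=1 but phi already failed -> not a witness
  step 8: psi=1 but phi already failed -> not a witness
  step 13: psi=1 but phi already failed -> not a witness
  step 17: psi=1 but phi already failed -> not a witness
  step 24: psi=1 but phi already failed -> not a witness
  step 27: psi=1 but phi already failed -> not a witness
  step 33: psi=1 but phi already failed -> not a witness
  end of trace: no witness -> -1
Witness step = -1

-1


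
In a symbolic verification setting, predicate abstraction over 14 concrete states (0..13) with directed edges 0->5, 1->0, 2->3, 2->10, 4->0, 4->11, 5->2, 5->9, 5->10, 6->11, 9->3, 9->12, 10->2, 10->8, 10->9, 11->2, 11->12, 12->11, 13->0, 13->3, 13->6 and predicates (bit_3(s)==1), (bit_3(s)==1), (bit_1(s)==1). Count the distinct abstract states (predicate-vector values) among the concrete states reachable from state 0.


BFS from 0:
Concrete reachable: {0, 2, 3, 5, 8, 9, 10, 11, 12}
Abstract via predicates (bit_3(s)==1), (bit_3(s)==1), (bit_1(s)==1):
  (0,0,0) <- {0, 5}
  (0,0,1) <- {2, 3}
  (1,1,0) <- {8, 9, 12}
  (1,1,1) <- {10, 11}
Distinct abstract states = 4

4


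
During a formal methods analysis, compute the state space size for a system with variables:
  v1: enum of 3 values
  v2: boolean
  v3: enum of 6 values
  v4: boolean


State space = product of domain sizes of all variables.
Domain sizes:
  v1 (enum of 3 values): 3
  v2 (boolean): 2
  v3 (enum of 6 values): 6
  v4 (boolean): 2
Product = 3 * 2 * 6 * 2 = 72

72


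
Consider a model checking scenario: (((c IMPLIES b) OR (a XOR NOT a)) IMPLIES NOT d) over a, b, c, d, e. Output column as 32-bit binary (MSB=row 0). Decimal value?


Formula: (((c IMPLIES b) OR (a XOR NOT a)) IMPLIES NOT d) over a, b, c, d, e (32 rows)
Evaluate each row (bits = a,b,c,d,e, MSB first):
  row 0 [00000]: (((0 IMPLIES 0) OR (0 XOR NOT 0)) IMPLIES NOT 0) -> 1
  row 1 [00001]: (((0 IMPLIES 0) OR (0 XOR NOT 0)) IMPLIES NOT 0) -> 1
  row 2 [00010]: (((0 IMPLIES 0) OR (0 XOR NOT 0)) IMPLIES NOT 1) -> 0
  row 3 [00011]: (((0 IMPLIES 0) OR (0 XOR NOT 0)) IMPLIES NOT 1) -> 0
  row 4 [00100]: (((1 IMPLIES 0) OR (0 XOR NOT 0)) IMPLIES NOT 0) -> 1
  row 5 [00101]: (((1 IMPLIES 0) OR (0 XOR NOT 0)) IMPLIES NOT 0) -> 1
  row 6 [00110]: (((1 IMPLIES 0) OR (0 XOR NOT 0)) IMPLIES NOT 1) -> 0
  row 7 [00111]: (((1 IMPLIES 0) OR (0 XOR NOT 0)) IMPLIES NOT 1) -> 0
  row 8 [01000]: (((0 IMPLIES 1) OR (0 XOR NOT 0)) IMPLIES NOT 0) -> 1
  row 9 [01001]: (((0 IMPLIES 1) OR (0 XOR NOT 0)) IMPLIES NOT 0) -> 1
  row 10 [01010]: (((0 IMPLIES 1) OR (0 XOR NOT 0)) IMPLIES NOT 1) -> 0
  row 11 [01011]: (((0 IMPLIES 1) OR (0 XOR NOT 0)) IMPLIES NOT 1) -> 0
  row 12 [01100]: (((1 IMPLIES 1) OR (0 XOR NOT 0)) IMPLIES NOT 0) -> 1
  row 13 [01101]: (((1 IMPLIES 1) OR (0 XOR NOT 0)) IMPLIES NOT 0) -> 1
  row 14 [01110]: (((1 IMPLIES 1) OR (0 XOR NOT 0)) IMPLIES NOT 1) -> 0
  row 15 [01111]: (((1 IMPLIES 1) OR (0 XOR NOT 0)) IMPLIES NOT 1) -> 0
  row 16 [10000]: (((0 IMPLIES 0) OR (1 XOR NOT 1)) IMPLIES NOT 0) -> 1
  row 17 [10001]: (((0 IMPLIES 0) OR (1 XOR NOT 1)) IMPLIES NOT 0) -> 1
  row 18 [10010]: (((0 IMPLIES 0) OR (1 XOR NOT 1)) IMPLIES NOT 1) -> 0
  row 19 [10011]: (((0 IMPLIES 0) OR (1 XOR NOT 1)) IMPLIES NOT 1) -> 0
  row 20 [10100]: (((1 IMPLIES 0) OR (1 XOR NOT 1)) IMPLIES NOT 0) -> 1
  row 21 [10101]: (((1 IMPLIES 0) OR (1 XOR NOT 1)) IMPLIES NOT 0) -> 1
  row 22 [10110]: (((1 IMPLIES 0) OR (1 XOR NOT 1)) IMPLIES NOT 1) -> 0
  row 23 [10111]: (((1 IMPLIES 0) OR (1 XOR NOT 1)) IMPLIES NOT 1) -> 0
  row 24 [11000]: (((0 IMPLIES 1) OR (1 XOR NOT 1)) IMPLIES NOT 0) -> 1
  row 25 [11001]: (((0 IMPLIES 1) OR (1 XOR NOT 1)) IMPLIES NOT 0) -> 1
  row 26 [11010]: (((0 IMPLIES 1) OR (1 XOR NOT 1)) IMPLIES NOT 1) -> 0
  row 27 [11011]: (((0 IMPLIES 1) OR (1 XOR NOT 1)) IMPLIES NOT 1) -> 0
  row 28 [11100]: (((1 IMPLIES 1) OR (1 XOR NOT 1)) IMPLIES NOT 0) -> 1
  row 29 [11101]: (((1 IMPLIES 1) OR (1 XOR NOT 1)) IMPLIES NOT 0) -> 1
  row 30 [11110]: (((1 IMPLIES 1) OR (1 XOR NOT 1)) IMPLIES NOT 1) -> 0
  row 31 [11111]: (((1 IMPLIES 1) OR (1 XOR NOT 1)) IMPLIES NOT 1) -> 0
Full result column, 4 rows per line (a,b,c fixed per line; d,e runs 00..11 left to right):
  rows 0-3 [a,b,c=000]: 1100  = hex C
  rows 4-7 [a,b,c=001]: 1100  = hex C
  rows 8-11 [a,b,c=010]: 1100  = hex C
  rows 12-15 [a,b,c=011]: 1100  = hex C
  rows 16-19 [a,b,c=100]: 1100  = hex C
  rows 20-23 [a,b,c=101]: 1100  = hex C
  rows 24-27 [a,b,c=110]: 1100  = hex C
  rows 28-31 [a,b,c=111]: 1100  = hex C
Output column (row 0 .. row 31) = 11001100110011001100110011001100
Output column grouped in 4s = 1100 1100 1100 1100 1100 1100 1100 1100 = 0xCCCCCCCC
Convert to decimal digit by digit (value = value*16 + digit):
  C -> 12
  12*16 + 12 (C) = 204
  204*16 + 12 (C) = 3276
  3276*16 + 12 (C) = 52428
  52428*16 + 12 (C) = 838860
  838860*16 + 12 (C) = 13421772
  13421772*16 + 12 (C) = 214748364
  214748364*16 + 12 (C) = 3435973836
Decimal = 3435973836

3435973836


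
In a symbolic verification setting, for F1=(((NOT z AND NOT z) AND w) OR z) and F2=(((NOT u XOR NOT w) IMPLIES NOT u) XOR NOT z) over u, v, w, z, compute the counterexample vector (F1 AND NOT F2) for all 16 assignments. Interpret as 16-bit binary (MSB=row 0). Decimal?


F1 = (((NOT z AND NOT z) AND w) OR z)
F2 = (((NOT u XOR NOT w) IMPLIES NOT u) XOR NOT z)
Counterexample to F1=>F2 is where F1=1 and F2=0.
Evaluate each row (bits = u,v,w,z, MSB first):
  row 0 [0000]: F1=0 F2=0 -> F1&~F2 -> 0
  row 1 [0001]: F1=1 F2=1 -> F1&~F2 -> 0
  row 2 [0010]: F1=1 F2=0 -> F1&~F2 -> 1
  row 3 [0011]: F1=1 F2=1 -> F1&~F2 -> 0
  row 4 [0100]: F1=0 F2=0 -> F1&~F2 -> 0
  row 5 [0101]: F1=1 F2=1 -> F1&~F2 -> 0
  row 6 [0110]: F1=1 F2=0 -> F1&~F2 -> 1
  row 7 [0111]: F1=1 F2=1 -> F1&~F2 -> 0
  row 8 [1000]: F1=0 F2=1 -> F1&~F2 -> 0
  row 9 [1001]: F1=1 F2=0 -> F1&~F2 -> 1
  row 10 [1010]: F1=1 F2=0 -> F1&~F2 -> 1
  row 11 [1011]: F1=1 F2=1 -> F1&~F2 -> 0
  row 12 [1100]: F1=0 F2=1 -> F1&~F2 -> 0
  row 13 [1101]: F1=1 F2=0 -> F1&~F2 -> 1
  row 14 [1110]: F1=1 F2=0 -> F1&~F2 -> 1
  row 15 [1111]: F1=1 F2=1 -> F1&~F2 -> 0
Full result column, 4 rows per line (u,v fixed per line; w,z runs 00..11 left to right):
  rows 0-3 [u,v=00]: 0010  = hex 2
  rows 4-7 [u,v=01]: 0010  = hex 2
  rows 8-11 [u,v=10]: 0110  = hex 6
  rows 12-15 [u,v=11]: 0110  = hex 6
Counterexample vector (row 0 .. row 15) = 0010001001100110
Output column grouped in 4s = 0010 0010 0110 0110 = 0x2266
Convert to decimal digit by digit (value = value*16 + digit):
  2 -> 2
  2*16 + 2 = 34
  34*16 + 6 = 550
  550*16 + 6 = 8806
Decimal = 8806

8806


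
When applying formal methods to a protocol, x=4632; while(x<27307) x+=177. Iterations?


Step 1: x goes from 4632 toward 27307 by 177; the body runs while x<27307, so iterations = ceil((bound-start)/step)
Step 2: Distance=22675
Step 3: ceil(22675/177)=129

129


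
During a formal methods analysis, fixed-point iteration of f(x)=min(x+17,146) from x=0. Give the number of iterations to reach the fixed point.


Step 1: x=0, cap=146, increment=17
Step 2: x grows by 17 each step until capped at 146; fixed point is x=146
Step 3: iterations = ceil(146/17) = 9

9


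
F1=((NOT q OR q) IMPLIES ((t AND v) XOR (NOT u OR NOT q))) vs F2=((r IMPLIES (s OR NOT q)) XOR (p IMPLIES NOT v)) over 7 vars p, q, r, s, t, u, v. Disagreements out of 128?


F1 = ((NOT q OR q) IMPLIES ((t AND v) XOR (NOT u OR NOT q)))
F2 = ((r IMPLIES (s OR NOT q)) XOR (p IMPLIES NOT v))
Evaluate both on each of 128 rows (bits = p,q,r,s,t,u,v):
  row 0 [0000000]: F1=1 F2=0 (differ) -> 1
  row 1 [0000001]: F1=1 F2=0 (differ) -> 1
  row 2 [0000010]: F1=1 F2=0 (differ) -> 1
  row 3 [0000011]: F1=1 F2=0 (differ) -> 1
  row 4 [0000100]: F1=1 F2=0 (differ) -> 1
  (every remaining row is evaluated the same way; all 128 results are listed next)
Full result column, 8 rows per line (p,q,r,s fixed per line; t,u,v runs 000..111 left to right):
  rows 0-7 [p,q,r,s=0000]: 11111010  (ones: 6)
  rows 8-15 [p,q,r,s=0001]: 11111010  (ones: 6)
  rows 16-23 [p,q,r,s=0010]: 11111010  (ones: 6)
  rows 24-31 [p,q,r,s=0011]: 11111010  (ones: 6)
  rows 32-39 [p,q,r,s=0100]: 11001001  (ones: 4)
  rows 40-47 [p,q,r,s=0101]: 11001001  (ones: 4)
  rows 48-55 [p,q,r,s=0110]: 00110110  (ones: 4)
  rows 56-63 [p,q,r,s=0111]: 11001001  (ones: 4)
  rows 64-71 [p,q,r,s=1000]: 10101111  (ones: 6)
  rows 72-79 [p,q,r,s=1001]: 10101111  (ones: 6)
  rows 80-87 [p,q,r,s=1010]: 10101111  (ones: 6)
  rows 88-95 [p,q,r,s=1011]: 10101111  (ones: 6)
  rows 96-103 [p,q,r,s=1100]: 10011100  (ones: 4)
  rows 104-111 [p,q,r,s=1101]: 10011100  (ones: 4)
  rows 112-119 [p,q,r,s=1110]: 01100011  (ones: 4)
  rows 120-127 [p,q,r,s=1111]: 10011100  (ones: 4)
Disagreements = 6+6+6+6+4+4+4+4+6+6+6+6+4+4+4+4 = 80

80


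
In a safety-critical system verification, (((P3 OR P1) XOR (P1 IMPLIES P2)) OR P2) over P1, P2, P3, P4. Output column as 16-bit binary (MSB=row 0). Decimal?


Formula: (((P3 OR P1) XOR (P1 IMPLIES P2)) OR P2) over P1, P2, P3, P4 (16 rows)
Evaluate each row (bits = P1,P2,P3,P4, MSB first):
  row 0 [0000]: (((0 OR 0) XOR (0 IMPLIES 0)) OR 0) -> 1
  row 1 [0001]: (((0 OR 0) XOR (0 IMPLIES 0)) OR 0) -> 1
  row 2 [0010]: (((1 OR 0) XOR (0 IMPLIES 0)) OR 0) -> 0
  row 3 [0011]: (((1 OR 0) XOR (0 IMPLIES 0)) OR 0) -> 0
  row 4 [0100]: (((0 OR 0) XOR (0 IMPLIES 1)) OR 1) -> 1
  row 5 [0101]: (((0 OR 0) XOR (0 IMPLIES 1)) OR 1) -> 1
  row 6 [0110]: (((1 OR 0) XOR (0 IMPLIES 1)) OR 1) -> 1
  row 7 [0111]: (((1 OR 0) XOR (0 IMPLIES 1)) OR 1) -> 1
  row 8 [1000]: (((0 OR 1) XOR (1 IMPLIES 0)) OR 0) -> 1
  row 9 [1001]: (((0 OR 1) XOR (1 IMPLIES 0)) OR 0) -> 1
  row 10 [1010]: (((1 OR 1) XOR (1 IMPLIES 0)) OR 0) -> 1
  row 11 [1011]: (((1 OR 1) XOR (1 IMPLIES 0)) OR 0) -> 1
  row 12 [1100]: (((0 OR 1) XOR (1 IMPLIES 1)) OR 1) -> 1
  row 13 [1101]: (((0 OR 1) XOR (1 IMPLIES 1)) OR 1) -> 1
  row 14 [1110]: (((1 OR 1) XOR (1 IMPLIES 1)) OR 1) -> 1
  row 15 [1111]: (((1 OR 1) XOR (1 IMPLIES 1)) OR 1) -> 1
Full result column, 4 rows per line (P1,P2 fixed per line; P3,P4 runs 00..11 left to right):
  rows 0-3 [P1,P2=00]: 1100  = hex C
  rows 4-7 [P1,P2=01]: 1111  = hex F
  rows 8-11 [P1,P2=10]: 1111  = hex F
  rows 12-15 [P1,P2=11]: 1111  = hex F
Output column (row 0 .. row 15) = 1100111111111111
Output column grouped in 4s = 1100 1111 1111 1111 = 0xCFFF
Convert to decimal digit by digit (value = value*16 + digit):
  C -> 12
  12*16 + 15 (F) = 207
  207*16 + 15 (F) = 3327
  3327*16 + 15 (F) = 53247
Decimal = 53247

53247


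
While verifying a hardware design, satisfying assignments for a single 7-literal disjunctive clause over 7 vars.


Step 1: Total=2^7=128
Step 2: Unsat when all 7 false: 2^0=1
Step 3: Sat=128-1=127

127


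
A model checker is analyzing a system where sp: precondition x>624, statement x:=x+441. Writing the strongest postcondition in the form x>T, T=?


Formula: sp(P, x:=E) = exists old_x. (x = E[old_x/x]) AND P[old_x/x] (old_x is the value of x before the assignment; eliminate old_x by solving x = E[old_x/x] for old_x)
Step 1: Precondition P: x>624, i.e. old_x > 624
Step 2: Assignment gives x = old_x + 441, so old_x = x - 441
Step 3: Substitute into P: x - 441 > 624
Step 4: Simplify: x > 624+441 = 1065

1065


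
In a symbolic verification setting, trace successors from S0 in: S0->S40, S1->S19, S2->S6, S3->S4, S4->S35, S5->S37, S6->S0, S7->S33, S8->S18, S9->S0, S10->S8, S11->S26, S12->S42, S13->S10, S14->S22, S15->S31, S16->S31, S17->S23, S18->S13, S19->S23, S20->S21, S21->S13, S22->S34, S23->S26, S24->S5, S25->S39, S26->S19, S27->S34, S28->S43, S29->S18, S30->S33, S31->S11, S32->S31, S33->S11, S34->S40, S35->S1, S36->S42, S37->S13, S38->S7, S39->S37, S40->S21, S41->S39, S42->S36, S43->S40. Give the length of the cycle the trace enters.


Trace from S0 until a state repeats:
  S0 -> S40 -> S21 -> S13 -> S10 -> S8 -> S18 -> S13
S13 first seen at step 3, revisited at step 7.
Cycle length = 7 - 3 = 4

4


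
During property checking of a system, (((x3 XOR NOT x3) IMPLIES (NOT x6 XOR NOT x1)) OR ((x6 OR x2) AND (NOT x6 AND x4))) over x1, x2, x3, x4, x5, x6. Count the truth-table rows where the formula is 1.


Formula: (((x3 XOR NOT x3) IMPLIES (NOT x6 XOR NOT x1)) OR ((x6 OR x2) AND (NOT x6 AND x4))) over 6 vars (64 rows)
Evaluate each row (x1, x2, x3, x4, x5, x6 as bits, MSB first):
  row 0 [000000]: (((0 XOR NOT 0) IMPLIES (NOT 0 XOR NOT 0)) OR ((0 OR 0) AND (NOT 0 AND 0))) -> 0
  row 1 [000001]: (((0 XOR NOT 0) IMPLIES (NOT 1 XOR NOT 0)) OR ((1 OR 0) AND (NOT 1 AND 0))) -> 1
  row 2 [000010]: (((0 XOR NOT 0) IMPLIES (NOT 0 XOR NOT 0)) OR ((0 OR 0) AND (NOT 0 AND 0))) -> 0
  row 3 [000011]: (((0 XOR NOT 0) IMPLIES (NOT 1 XOR NOT 0)) OR ((1 OR 0) AND (NOT 1 AND 0))) -> 1
  row 4 [000100]: (((0 XOR NOT 0) IMPLIES (NOT 0 XOR NOT 0)) OR ((0 OR 0) AND (NOT 0 AND 1))) -> 0
  (every remaining row is evaluated the same way; all 64 results are listed next)
Full result column, 8 rows per line (x1,x2,x3 fixed per line; x4,x5,x6 runs 000..111 left to right):
  rows 0-7 [x1,x2,x3=000]: 01010101  (ones: 4)
  rows 8-15 [x1,x2,x3=001]: 01010101  (ones: 4)
  rows 16-23 [x1,x2,x3=010]: 01011111  (ones: 6)
  rows 24-31 [x1,x2,x3=011]: 01011111  (ones: 6)
  rows 32-39 [x1,x2,x3=100]: 10101010  (ones: 4)
  rows 40-47 [x1,x2,x3=101]: 10101010  (ones: 4)
  rows 48-55 [x1,x2,x3=110]: 10101010  (ones: 4)
  rows 56-63 [x1,x2,x3=111]: 10101010  (ones: 4)
Count of 1-rows = 4+4+6+6+4+4+4+4 = 36

36


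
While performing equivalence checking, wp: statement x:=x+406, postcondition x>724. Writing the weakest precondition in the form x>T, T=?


Formula: wp(x:=E, P) = P[E/x] (substitute E for x in postcondition)
Step 1: Postcondition: x>724
Step 2: Substitute x+406 for x: x+406>724
Step 3: Solve for x: x > 724-406 = 318

318


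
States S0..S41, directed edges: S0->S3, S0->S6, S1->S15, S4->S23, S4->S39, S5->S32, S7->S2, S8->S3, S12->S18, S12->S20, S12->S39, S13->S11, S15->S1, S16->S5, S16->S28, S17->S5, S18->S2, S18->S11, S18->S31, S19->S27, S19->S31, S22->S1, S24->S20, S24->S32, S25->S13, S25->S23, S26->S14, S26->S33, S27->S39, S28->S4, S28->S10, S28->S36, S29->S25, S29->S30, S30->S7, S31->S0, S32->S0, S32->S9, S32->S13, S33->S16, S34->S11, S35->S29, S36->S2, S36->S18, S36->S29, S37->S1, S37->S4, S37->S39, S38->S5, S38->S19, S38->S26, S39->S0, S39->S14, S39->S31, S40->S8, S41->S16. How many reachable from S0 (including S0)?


BFS from S0:
  layer 0: {S0}
  layer 1: {S3, S6}
Reachable set: {S0, S3, S6}
Count = 3

3


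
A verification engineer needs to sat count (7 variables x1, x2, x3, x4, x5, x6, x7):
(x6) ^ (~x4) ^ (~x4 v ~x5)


CNF with 3 clauses over 7 vars (128 assignments).
An assignment satisfies CNF iff every clause has >=1 true literal.
Check each row (bits = x1,x2,x3,x4,x5,x6,x7; clause T/F shown):
  row 0 [0000000]: clauses=FTT -> 0
  row 1 [0000001]: clauses=FTT -> 0
  row 2 [0000010]: clauses=TTT -> 1
  row 3 [0000011]: clauses=TTT -> 1
  row 4 [0000100]: clauses=FTT -> 0
  (every remaining row is evaluated the same way; all 128 results are listed next)
Full result column, 8 rows per line (x1,x2,x3,x4 fixed per line; x5,x6,x7 runs 000..111 left to right):
  rows 0-7 [x1,x2,x3,x4=0000]: 00110011  (ones: 4)
  rows 8-15 [x1,x2,x3,x4=0001]: 00000000  (ones: 0)
  rows 16-23 [x1,x2,x3,x4=0010]: 00110011  (ones: 4)
  rows 24-31 [x1,x2,x3,x4=0011]: 00000000  (ones: 0)
  rows 32-39 [x1,x2,x3,x4=0100]: 00110011  (ones: 4)
  rows 40-47 [x1,x2,x3,x4=0101]: 00000000  (ones: 0)
  rows 48-55 [x1,x2,x3,x4=0110]: 00110011  (ones: 4)
  rows 56-63 [x1,x2,x3,x4=0111]: 00000000  (ones: 0)
  rows 64-71 [x1,x2,x3,x4=1000]: 00110011  (ones: 4)
  rows 72-79 [x1,x2,x3,x4=1001]: 00000000  (ones: 0)
  rows 80-87 [x1,x2,x3,x4=1010]: 00110011  (ones: 4)
  rows 88-95 [x1,x2,x3,x4=1011]: 00000000  (ones: 0)
  rows 96-103 [x1,x2,x3,x4=1100]: 00110011  (ones: 4)
  rows 104-111 [x1,x2,x3,x4=1101]: 00000000  (ones: 0)
  rows 112-119 [x1,x2,x3,x4=1110]: 00110011  (ones: 4)
  rows 120-127 [x1,x2,x3,x4=1111]: 00000000  (ones: 0)
Satisfying assignments = 4+0+4+0+4+0+4+0+4+0+4+0+4+0+4+0 = 32

32


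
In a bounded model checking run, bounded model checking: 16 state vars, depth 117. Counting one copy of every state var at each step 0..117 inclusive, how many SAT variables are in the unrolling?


BMC unrolls to depth k, creating one copy of each state var for steps 0..k.
Step count = 117 + 1 = 118 (steps 0 through 117)
Vars per step = 16
Total = 16 * 118 = 1888

1888


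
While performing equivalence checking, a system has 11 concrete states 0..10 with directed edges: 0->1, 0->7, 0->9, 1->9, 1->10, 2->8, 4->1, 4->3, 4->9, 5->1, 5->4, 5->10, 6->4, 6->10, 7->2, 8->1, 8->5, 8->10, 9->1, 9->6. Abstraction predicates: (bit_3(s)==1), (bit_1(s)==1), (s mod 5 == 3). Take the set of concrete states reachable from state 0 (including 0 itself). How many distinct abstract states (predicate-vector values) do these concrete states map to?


BFS from 0:
Concrete reachable: {0, 1, 2, 3, 4, 5, 6, 7, 8, 9, 10}
Abstract via predicates (bit_3(s)==1), (bit_1(s)==1), (s mod 5 == 3):
  (0,0,0) <- {0, 1, 4, 5}
  (0,1,0) <- {2, 6, 7}
  (0,1,1) <- {3}
  (1,0,0) <- {9}
  (1,0,1) <- {8}
  (1,1,0) <- {10}
Distinct abstract states = 6

6


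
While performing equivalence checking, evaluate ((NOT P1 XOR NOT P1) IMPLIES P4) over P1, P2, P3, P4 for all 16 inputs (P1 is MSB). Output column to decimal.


Formula: ((NOT P1 XOR NOT P1) IMPLIES P4) over P1, P2, P3, P4 (16 rows)
Evaluate each row (bits = P1,P2,P3,P4, MSB first):
  row 0 [0000]: ((NOT 0 XOR NOT 0) IMPLIES 0) -> 1
  row 1 [0001]: ((NOT 0 XOR NOT 0) IMPLIES 1) -> 1
  row 2 [0010]: ((NOT 0 XOR NOT 0) IMPLIES 0) -> 1
  row 3 [0011]: ((NOT 0 XOR NOT 0) IMPLIES 1) -> 1
  row 4 [0100]: ((NOT 0 XOR NOT 0) IMPLIES 0) -> 1
  row 5 [0101]: ((NOT 0 XOR NOT 0) IMPLIES 1) -> 1
  row 6 [0110]: ((NOT 0 XOR NOT 0) IMPLIES 0) -> 1
  row 7 [0111]: ((NOT 0 XOR NOT 0) IMPLIES 1) -> 1
  row 8 [1000]: ((NOT 1 XOR NOT 1) IMPLIES 0) -> 1
  row 9 [1001]: ((NOT 1 XOR NOT 1) IMPLIES 1) -> 1
  row 10 [1010]: ((NOT 1 XOR NOT 1) IMPLIES 0) -> 1
  row 11 [1011]: ((NOT 1 XOR NOT 1) IMPLIES 1) -> 1
  row 12 [1100]: ((NOT 1 XOR NOT 1) IMPLIES 0) -> 1
  row 13 [1101]: ((NOT 1 XOR NOT 1) IMPLIES 1) -> 1
  row 14 [1110]: ((NOT 1 XOR NOT 1) IMPLIES 0) -> 1
  row 15 [1111]: ((NOT 1 XOR NOT 1) IMPLIES 1) -> 1
Full result column, 4 rows per line (P1,P2 fixed per line; P3,P4 runs 00..11 left to right):
  rows 0-3 [P1,P2=00]: 1111  = hex F
  rows 4-7 [P1,P2=01]: 1111  = hex F
  rows 8-11 [P1,P2=10]: 1111  = hex F
  rows 12-15 [P1,P2=11]: 1111  = hex F
Output column (row 0 .. row 15) = 1111111111111111
Output column grouped in 4s = 1111 1111 1111 1111 = 0xFFFF
Convert to decimal digit by digit (value = value*16 + digit):
  F -> 15
  15*16 + 15 (F) = 255
  255*16 + 15 (F) = 4095
  4095*16 + 15 (F) = 65535
Decimal = 65535

65535


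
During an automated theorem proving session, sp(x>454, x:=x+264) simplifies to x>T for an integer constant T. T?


Formula: sp(P, x:=E) = exists old_x. (x = E[old_x/x]) AND P[old_x/x] (old_x is the value of x before the assignment; eliminate old_x by solving x = E[old_x/x] for old_x)
Step 1: Precondition P: x>454, i.e. old_x > 454
Step 2: Assignment gives x = old_x + 264, so old_x = x - 264
Step 3: Substitute into P: x - 264 > 454
Step 4: Simplify: x > 454+264 = 718

718


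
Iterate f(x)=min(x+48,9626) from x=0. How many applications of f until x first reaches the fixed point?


Step 1: x=0, cap=9626, increment=48
Step 2: x grows by 48 each step until capped at 9626; fixed point is x=9626
Step 3: iterations = ceil(9626/48) = 201

201


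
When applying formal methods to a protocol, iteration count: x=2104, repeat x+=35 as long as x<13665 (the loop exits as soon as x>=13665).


Step 1: x goes from 2104 toward 13665 by 35; the body runs while x<13665, so iterations = ceil((bound-start)/step)
Step 2: Distance=11561
Step 3: ceil(11561/35)=331

331


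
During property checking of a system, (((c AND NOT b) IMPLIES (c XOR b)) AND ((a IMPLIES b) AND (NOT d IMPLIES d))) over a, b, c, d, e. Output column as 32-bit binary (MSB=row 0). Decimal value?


Formula: (((c AND NOT b) IMPLIES (c XOR b)) AND ((a IMPLIES b) AND (NOT d IMPLIES d))) over a, b, c, d, e (32 rows)
Evaluate each row (bits = a,b,c,d,e, MSB first):
  row 0 [00000]: (((0 AND NOT 0) IMPLIES (0 XOR 0)) AND ((0 IMPLIES 0) AND (NOT 0 IMPLIES 0))) -> 0
  row 1 [00001]: (((0 AND NOT 0) IMPLIES (0 XOR 0)) AND ((0 IMPLIES 0) AND (NOT 0 IMPLIES 0))) -> 0
  row 2 [00010]: (((0 AND NOT 0) IMPLIES (0 XOR 0)) AND ((0 IMPLIES 0) AND (NOT 1 IMPLIES 1))) -> 1
  row 3 [00011]: (((0 AND NOT 0) IMPLIES (0 XOR 0)) AND ((0 IMPLIES 0) AND (NOT 1 IMPLIES 1))) -> 1
  row 4 [00100]: (((1 AND NOT 0) IMPLIES (1 XOR 0)) AND ((0 IMPLIES 0) AND (NOT 0 IMPLIES 0))) -> 0
  row 5 [00101]: (((1 AND NOT 0) IMPLIES (1 XOR 0)) AND ((0 IMPLIES 0) AND (NOT 0 IMPLIES 0))) -> 0
  row 6 [00110]: (((1 AND NOT 0) IMPLIES (1 XOR 0)) AND ((0 IMPLIES 0) AND (NOT 1 IMPLIES 1))) -> 1
  row 7 [00111]: (((1 AND NOT 0) IMPLIES (1 XOR 0)) AND ((0 IMPLIES 0) AND (NOT 1 IMPLIES 1))) -> 1
  row 8 [01000]: (((0 AND NOT 1) IMPLIES (0 XOR 1)) AND ((0 IMPLIES 1) AND (NOT 0 IMPLIES 0))) -> 0
  row 9 [01001]: (((0 AND NOT 1) IMPLIES (0 XOR 1)) AND ((0 IMPLIES 1) AND (NOT 0 IMPLIES 0))) -> 0
  row 10 [01010]: (((0 AND NOT 1) IMPLIES (0 XOR 1)) AND ((0 IMPLIES 1) AND (NOT 1 IMPLIES 1))) -> 1
  row 11 [01011]: (((0 AND NOT 1) IMPLIES (0 XOR 1)) AND ((0 IMPLIES 1) AND (NOT 1 IMPLIES 1))) -> 1
  row 12 [01100]: (((1 AND NOT 1) IMPLIES (1 XOR 1)) AND ((0 IMPLIES 1) AND (NOT 0 IMPLIES 0))) -> 0
  row 13 [01101]: (((1 AND NOT 1) IMPLIES (1 XOR 1)) AND ((0 IMPLIES 1) AND (NOT 0 IMPLIES 0))) -> 0
  row 14 [01110]: (((1 AND NOT 1) IMPLIES (1 XOR 1)) AND ((0 IMPLIES 1) AND (NOT 1 IMPLIES 1))) -> 1
  row 15 [01111]: (((1 AND NOT 1) IMPLIES (1 XOR 1)) AND ((0 IMPLIES 1) AND (NOT 1 IMPLIES 1))) -> 1
  row 16 [10000]: (((0 AND NOT 0) IMPLIES (0 XOR 0)) AND ((1 IMPLIES 0) AND (NOT 0 IMPLIES 0))) -> 0
  row 17 [10001]: (((0 AND NOT 0) IMPLIES (0 XOR 0)) AND ((1 IMPLIES 0) AND (NOT 0 IMPLIES 0))) -> 0
  row 18 [10010]: (((0 AND NOT 0) IMPLIES (0 XOR 0)) AND ((1 IMPLIES 0) AND (NOT 1 IMPLIES 1))) -> 0
  row 19 [10011]: (((0 AND NOT 0) IMPLIES (0 XOR 0)) AND ((1 IMPLIES 0) AND (NOT 1 IMPLIES 1))) -> 0
  row 20 [10100]: (((1 AND NOT 0) IMPLIES (1 XOR 0)) AND ((1 IMPLIES 0) AND (NOT 0 IMPLIES 0))) -> 0
  row 21 [10101]: (((1 AND NOT 0) IMPLIES (1 XOR 0)) AND ((1 IMPLIES 0) AND (NOT 0 IMPLIES 0))) -> 0
  row 22 [10110]: (((1 AND NOT 0) IMPLIES (1 XOR 0)) AND ((1 IMPLIES 0) AND (NOT 1 IMPLIES 1))) -> 0
  row 23 [10111]: (((1 AND NOT 0) IMPLIES (1 XOR 0)) AND ((1 IMPLIES 0) AND (NOT 1 IMPLIES 1))) -> 0
  row 24 [11000]: (((0 AND NOT 1) IMPLIES (0 XOR 1)) AND ((1 IMPLIES 1) AND (NOT 0 IMPLIES 0))) -> 0
  row 25 [11001]: (((0 AND NOT 1) IMPLIES (0 XOR 1)) AND ((1 IMPLIES 1) AND (NOT 0 IMPLIES 0))) -> 0
  row 26 [11010]: (((0 AND NOT 1) IMPLIES (0 XOR 1)) AND ((1 IMPLIES 1) AND (NOT 1 IMPLIES 1))) -> 1
  row 27 [11011]: (((0 AND NOT 1) IMPLIES (0 XOR 1)) AND ((1 IMPLIES 1) AND (NOT 1 IMPLIES 1))) -> 1
  row 28 [11100]: (((1 AND NOT 1) IMPLIES (1 XOR 1)) AND ((1 IMPLIES 1) AND (NOT 0 IMPLIES 0))) -> 0
  row 29 [11101]: (((1 AND NOT 1) IMPLIES (1 XOR 1)) AND ((1 IMPLIES 1) AND (NOT 0 IMPLIES 0))) -> 0
  row 30 [11110]: (((1 AND NOT 1) IMPLIES (1 XOR 1)) AND ((1 IMPLIES 1) AND (NOT 1 IMPLIES 1))) -> 1
  row 31 [11111]: (((1 AND NOT 1) IMPLIES (1 XOR 1)) AND ((1 IMPLIES 1) AND (NOT 1 IMPLIES 1))) -> 1
Full result column, 4 rows per line (a,b,c fixed per line; d,e runs 00..11 left to right):
  rows 0-3 [a,b,c=000]: 0011  = hex 3
  rows 4-7 [a,b,c=001]: 0011  = hex 3
  rows 8-11 [a,b,c=010]: 0011  = hex 3
  rows 12-15 [a,b,c=011]: 0011  = hex 3
  rows 16-19 [a,b,c=100]: 0000  = hex 0
  rows 20-23 [a,b,c=101]: 0000  = hex 0
  rows 24-27 [a,b,c=110]: 0011  = hex 3
  rows 28-31 [a,b,c=111]: 0011  = hex 3
Output column (row 0 .. row 31) = 00110011001100110000000000110011
Output column grouped in 4s = 0011 0011 0011 0011 0000 0000 0011 0011 = 0x33330033
Convert to decimal digit by digit (value = value*16 + digit):
  3 -> 3
  3*16 + 3 = 51
  51*16 + 3 = 819
  819*16 + 3 = 13107
  13107*16 + 0 = 209712
  209712*16 + 0 = 3355392
  3355392*16 + 3 = 53686275
  53686275*16 + 3 = 858980403
Decimal = 858980403

858980403


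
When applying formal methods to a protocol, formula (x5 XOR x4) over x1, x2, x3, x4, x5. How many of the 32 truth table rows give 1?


Formula: (x5 XOR x4) over 5 vars (32 rows)
Evaluate each row (x1, x2, x3, x4, x5 as bits, MSB first):
  row 0 [00000]: (0 XOR 0) -> 0
  row 1 [00001]: (1 XOR 0) -> 1
  row 2 [00010]: (0 XOR 1) -> 1
  row 3 [00011]: (1 XOR 1) -> 0
  row 4 [00100]: (0 XOR 0) -> 0
  row 5 [00101]: (1 XOR 0) -> 1
  row 6 [00110]: (0 XOR 1) -> 1
  row 7 [00111]: (1 XOR 1) -> 0
  row 8 [01000]: (0 XOR 0) -> 0
  row 9 [01001]: (1 XOR 0) -> 1
  row 10 [01010]: (0 XOR 1) -> 1
  row 11 [01011]: (1 XOR 1) -> 0
  row 12 [01100]: (0 XOR 0) -> 0
  row 13 [01101]: (1 XOR 0) -> 1
  row 14 [01110]: (0 XOR 1) -> 1
  row 15 [01111]: (1 XOR 1) -> 0
  row 16 [10000]: (0 XOR 0) -> 0
  row 17 [10001]: (1 XOR 0) -> 1
  row 18 [10010]: (0 XOR 1) -> 1
  row 19 [10011]: (1 XOR 1) -> 0
  row 20 [10100]: (0 XOR 0) -> 0
  row 21 [10101]: (1 XOR 0) -> 1
  row 22 [10110]: (0 XOR 1) -> 1
  row 23 [10111]: (1 XOR 1) -> 0
  row 24 [11000]: (0 XOR 0) -> 0
  row 25 [11001]: (1 XOR 0) -> 1
  row 26 [11010]: (0 XOR 1) -> 1
  row 27 [11011]: (1 XOR 1) -> 0
  row 28 [11100]: (0 XOR 0) -> 0
  row 29 [11101]: (1 XOR 0) -> 1
  row 30 [11110]: (0 XOR 1) -> 1
  row 31 [11111]: (1 XOR 1) -> 0
Full result column, 8 rows per line (x1,x2 fixed per line; x3,x4,x5 runs 000..111 left to right):
  rows 0-7 [x1,x2=00]: 01100110  (ones: 4)
  rows 8-15 [x1,x2=01]: 01100110  (ones: 4)
  rows 16-23 [x1,x2=10]: 01100110  (ones: 4)
  rows 24-31 [x1,x2=11]: 01100110  (ones: 4)
Count of 1-rows = 4+4+4+4 = 16

16


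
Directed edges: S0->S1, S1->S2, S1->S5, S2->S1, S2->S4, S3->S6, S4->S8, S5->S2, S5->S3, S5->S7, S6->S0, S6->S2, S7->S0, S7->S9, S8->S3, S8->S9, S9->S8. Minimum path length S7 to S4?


BFS layer-by-layer from S7:
  dist 0: {S7}
  dist 1: {S0, S9}
  dist 2: {S1, S8}
  dist 3: {S2, S3, S5}
  dist 4: {S4, S6}
  -> S4 reached at distance 4
Shortest path length = 4

4


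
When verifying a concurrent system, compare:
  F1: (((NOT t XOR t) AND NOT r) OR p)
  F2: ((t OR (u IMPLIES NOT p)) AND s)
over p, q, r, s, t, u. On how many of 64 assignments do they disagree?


F1 = (((NOT t XOR t) AND NOT r) OR p)
F2 = ((t OR (u IMPLIES NOT p)) AND s)
Evaluate both on each of 64 rows (bits = p,q,r,s,t,u):
  row 0 [000000]: F1=1 F2=0 (differ) -> 1
  row 1 [000001]: F1=1 F2=0 (differ) -> 1
  row 2 [000010]: F1=1 F2=0 (differ) -> 1
  row 3 [000011]: F1=1 F2=0 (differ) -> 1
  row 4 [000100]: F1=1 F2=1 -> 0
  (every remaining row is evaluated the same way; all 64 results are listed next)
Full result column, 8 rows per line (p,q,r fixed per line; s,t,u runs 000..111 left to right):
  rows 0-7 [p,q,r=000]: 11110000  (ones: 4)
  rows 8-15 [p,q,r=001]: 00001111  (ones: 4)
  rows 16-23 [p,q,r=010]: 11110000  (ones: 4)
  rows 24-31 [p,q,r=011]: 00001111  (ones: 4)
  rows 32-39 [p,q,r=100]: 11110100  (ones: 5)
  rows 40-47 [p,q,r=101]: 11110100  (ones: 5)
  rows 48-55 [p,q,r=110]: 11110100  (ones: 5)
  rows 56-63 [p,q,r=111]: 11110100  (ones: 5)
Disagreements = 4+4+4+4+5+5+5+5 = 36

36
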